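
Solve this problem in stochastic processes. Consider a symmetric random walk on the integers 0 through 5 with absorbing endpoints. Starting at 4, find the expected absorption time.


For symmetric RW on 0,...,N with absorbing barriers, E(i) = i*(N-i)
E(4) = 4 * 1 = 4

4


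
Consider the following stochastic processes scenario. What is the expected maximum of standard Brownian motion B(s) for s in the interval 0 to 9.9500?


E(max B(s)) = sqrt(2t/pi)
= sqrt(2*9.9500/pi)
= sqrt(6.3344)
= 2.5168

2.5168


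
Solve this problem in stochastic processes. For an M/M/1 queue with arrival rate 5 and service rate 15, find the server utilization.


rho = lambda/mu
= 5/15
= 0.3333

0.3333


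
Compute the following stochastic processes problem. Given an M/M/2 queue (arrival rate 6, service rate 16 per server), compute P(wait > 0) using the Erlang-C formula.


a = lambda/mu = 0.3750
rho = a/c = 0.1875
Erlang-C formula applied:
C(c,a) = 0.0592

0.0592


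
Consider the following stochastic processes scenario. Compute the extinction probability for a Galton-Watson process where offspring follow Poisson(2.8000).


Since mu = 2.8000 > 1, extinction prob q < 1.
Solve s = exp(mu*(s-1)) iteratively.
q = 0.0750

0.0750


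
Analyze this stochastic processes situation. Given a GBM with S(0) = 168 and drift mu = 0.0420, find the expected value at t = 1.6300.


E[S(t)] = S(0) * exp(mu * t)
= 168 * exp(0.0420 * 1.6300)
= 168 * 1.0709
= 179.9041

179.9041


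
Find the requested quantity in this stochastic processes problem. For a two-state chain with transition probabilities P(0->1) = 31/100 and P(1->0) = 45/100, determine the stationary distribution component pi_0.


Stationary distribution: pi_0 = p10/(p01+p10), pi_1 = p01/(p01+p10)
p01 = 0.3100, p10 = 0.4500
pi_0 = 0.5921

0.5921


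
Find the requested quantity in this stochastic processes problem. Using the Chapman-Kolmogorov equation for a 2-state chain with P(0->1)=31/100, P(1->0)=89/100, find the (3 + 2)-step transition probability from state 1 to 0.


P^5 = P^3 * P^2
Computing via matrix multiplication of the transition matrix.
Entry (1,0) of P^5 = 0.7419

0.7419


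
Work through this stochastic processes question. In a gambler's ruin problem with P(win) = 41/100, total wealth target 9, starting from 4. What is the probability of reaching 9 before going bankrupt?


Gambler's ruin formula:
r = q/p = 0.5900/0.4100 = 1.4390
P(win) = (1 - r^i)/(1 - r^N)
= (1 - 1.4390^4)/(1 - 1.4390^9)
= 0.1291

0.1291


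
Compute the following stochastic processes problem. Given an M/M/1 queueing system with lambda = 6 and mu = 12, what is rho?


rho = lambda/mu
= 6/12
= 0.5000

0.5000


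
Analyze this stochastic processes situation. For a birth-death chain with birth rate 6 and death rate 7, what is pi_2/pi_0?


For birth-death process, pi_n/pi_0 = (lambda/mu)^n
= (6/7)^2
= 0.7347

0.7347


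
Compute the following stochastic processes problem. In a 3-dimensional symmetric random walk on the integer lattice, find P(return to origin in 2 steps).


P(return in 2 steps) = P(reverse first step) = 1/(2d)
= 1/6
= 0.1667

0.1667


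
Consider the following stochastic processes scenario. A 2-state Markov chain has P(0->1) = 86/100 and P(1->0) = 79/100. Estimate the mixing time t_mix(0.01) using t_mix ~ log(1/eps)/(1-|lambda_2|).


lambda_2 = |1 - p01 - p10| = |1 - 0.8600 - 0.7900| = 0.6500
t_mix ~ log(1/eps)/(1 - |lambda_2|)
= log(100)/(1 - 0.6500) = 4.6052/0.3500
= 13.1576

13.1576


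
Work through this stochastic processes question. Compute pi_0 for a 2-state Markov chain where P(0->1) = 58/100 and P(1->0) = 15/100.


Stationary distribution: pi_0 = p10/(p01+p10), pi_1 = p01/(p01+p10)
p01 = 0.5800, p10 = 0.1500
pi_0 = 0.2055

0.2055


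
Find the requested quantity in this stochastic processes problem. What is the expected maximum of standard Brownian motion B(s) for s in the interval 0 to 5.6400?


E(max B(s)) = sqrt(2t/pi)
= sqrt(2*5.6400/pi)
= sqrt(3.5905)
= 1.8949

1.8949


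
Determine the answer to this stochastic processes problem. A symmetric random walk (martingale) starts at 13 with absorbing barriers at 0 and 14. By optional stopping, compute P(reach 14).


By optional stopping theorem: E(M at tau) = M(0) = 13
P(hit 14)*14 + P(hit 0)*0 = 13
P(hit 14) = (13 - 0)/(14 - 0) = 13/14 = 0.9286

0.9286


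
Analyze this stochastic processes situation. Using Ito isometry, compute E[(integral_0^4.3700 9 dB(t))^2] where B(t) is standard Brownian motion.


By Ito isometry: E[(int f dB)^2] = int f^2 dt
= 9^2 * 4.3700
= 81 * 4.3700 = 353.9700

353.9700


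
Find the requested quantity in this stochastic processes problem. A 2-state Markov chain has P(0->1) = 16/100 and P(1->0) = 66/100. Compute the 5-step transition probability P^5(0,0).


Computing P^5 by matrix multiplication.
P = [[0.8400, 0.1600], [0.6600, 0.3400]]
After raising P to the power 5:
P^5(0,0) = 0.8049

0.8049


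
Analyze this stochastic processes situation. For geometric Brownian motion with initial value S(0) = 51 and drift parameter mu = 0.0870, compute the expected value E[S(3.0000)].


E[S(t)] = S(0) * exp(mu * t)
= 51 * exp(0.0870 * 3.0000)
= 51 * 1.2982
= 66.2096

66.2096


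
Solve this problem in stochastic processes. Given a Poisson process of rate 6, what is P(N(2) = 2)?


P(N(t)=k) = (lambda*t)^k * exp(-lambda*t) / k!
lambda*t = 12
= 12^2 * exp(-12) / 2!
= 144 * 6.1442e-06 / 2
= 4.4238e-04

4.4238e-04


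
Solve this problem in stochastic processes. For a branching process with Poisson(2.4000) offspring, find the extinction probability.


Since mu = 2.4000 > 1, extinction prob q < 1.
Solve s = exp(mu*(s-1)) iteratively.
q = 0.1214

0.1214


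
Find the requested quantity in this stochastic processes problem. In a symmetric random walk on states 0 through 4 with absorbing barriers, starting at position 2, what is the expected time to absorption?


For symmetric RW on 0,...,N with absorbing barriers, E(i) = i*(N-i)
E(2) = 2 * 2 = 4

4


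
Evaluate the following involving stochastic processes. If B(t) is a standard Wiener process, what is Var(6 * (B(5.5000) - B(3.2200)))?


Var(alpha*(B(t)-B(s))) = alpha^2 * (t-s)
= 6^2 * (5.5000 - 3.2200)
= 36 * 2.2800
= 82.0800

82.0800


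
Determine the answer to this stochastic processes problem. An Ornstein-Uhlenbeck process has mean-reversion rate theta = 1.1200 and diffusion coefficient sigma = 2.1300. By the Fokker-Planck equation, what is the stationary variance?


Stationary variance = sigma^2 / (2*theta)
= 2.1300^2 / (2*1.1200)
= 4.5369 / 2.2400
= 2.0254

2.0254


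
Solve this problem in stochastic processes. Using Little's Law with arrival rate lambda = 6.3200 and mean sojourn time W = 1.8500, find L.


Little's Law: L = lambda * W
= 6.3200 * 1.8500
= 11.6920

11.6920


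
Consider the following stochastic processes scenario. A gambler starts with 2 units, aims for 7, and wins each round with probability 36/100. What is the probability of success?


Gambler's ruin formula:
r = q/p = 0.6400/0.3600 = 1.7778
P(win) = (1 - r^i)/(1 - r^N)
= (1 - 1.7778^2)/(1 - 1.7778^7)
= 0.0392

0.0392


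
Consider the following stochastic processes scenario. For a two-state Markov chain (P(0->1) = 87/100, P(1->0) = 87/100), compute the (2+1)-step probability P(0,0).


P^3 = P^2 * P^1
Computing via matrix multiplication of the transition matrix.
Entry (0,0) of P^3 = 0.2974

0.2974


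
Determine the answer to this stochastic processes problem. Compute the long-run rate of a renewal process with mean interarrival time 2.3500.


Long-run renewal rate = 1/E(X)
= 1/2.3500
= 0.4255

0.4255


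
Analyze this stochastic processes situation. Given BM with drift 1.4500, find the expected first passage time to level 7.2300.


Expected first passage time = a/mu
= 7.2300/1.4500
= 4.9862

4.9862


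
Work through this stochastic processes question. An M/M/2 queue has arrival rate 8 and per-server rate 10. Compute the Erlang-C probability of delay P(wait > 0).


a = lambda/mu = 0.8000
rho = a/c = 0.4000
Erlang-C formula applied:
C(c,a) = 0.2286

0.2286


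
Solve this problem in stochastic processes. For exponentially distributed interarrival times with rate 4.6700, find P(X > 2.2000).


P(X > t) = exp(-lambda * t)
= exp(-4.6700 * 2.2000)
= exp(-10.2740) = 3.4519e-05

3.4519e-05


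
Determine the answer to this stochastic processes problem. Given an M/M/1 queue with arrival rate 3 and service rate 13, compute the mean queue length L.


rho = 3/13 = 0.2308
L = rho/(1-rho)
= 0.2308/0.7692
= 0.3000

0.3000


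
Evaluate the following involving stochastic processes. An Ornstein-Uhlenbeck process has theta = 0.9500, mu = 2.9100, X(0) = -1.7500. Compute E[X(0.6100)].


E[X(t)] = mu + (X(0) - mu)*exp(-theta*t)
= 2.9100 + (-1.7500 - 2.9100)*exp(-0.9500*0.6100)
= 2.9100 + -4.6600 * 0.5602
= 0.2996

0.2996


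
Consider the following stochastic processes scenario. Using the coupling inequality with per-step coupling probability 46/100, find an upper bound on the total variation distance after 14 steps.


TV distance bound <= (1-delta)^n
= (1 - 0.4600)^14
= 0.5400^14
= 1.7927e-04

1.7927e-04


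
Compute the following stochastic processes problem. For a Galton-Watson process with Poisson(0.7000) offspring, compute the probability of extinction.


Since mu = 0.7000 <= 1, extinction probability = 1.

1.0000


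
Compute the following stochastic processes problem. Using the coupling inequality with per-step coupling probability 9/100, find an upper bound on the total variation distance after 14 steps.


TV distance bound <= (1-delta)^n
= (1 - 0.0900)^14
= 0.9100^14
= 0.2670

0.2670


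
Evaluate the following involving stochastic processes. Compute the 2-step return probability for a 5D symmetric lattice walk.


P(return in 2 steps) = P(reverse first step) = 1/(2d)
= 1/10
= 0.1000

0.1000


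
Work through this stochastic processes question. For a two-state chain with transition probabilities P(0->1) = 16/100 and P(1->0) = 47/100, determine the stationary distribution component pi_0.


Stationary distribution: pi_0 = p10/(p01+p10), pi_1 = p01/(p01+p10)
p01 = 0.1600, p10 = 0.4700
pi_0 = 0.7460

0.7460


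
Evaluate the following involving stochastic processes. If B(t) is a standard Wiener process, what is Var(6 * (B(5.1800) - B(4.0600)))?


Var(alpha*(B(t)-B(s))) = alpha^2 * (t-s)
= 6^2 * (5.1800 - 4.0600)
= 36 * 1.1200
= 40.3200

40.3200


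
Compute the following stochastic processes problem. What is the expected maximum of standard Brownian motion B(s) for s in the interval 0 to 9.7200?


E(max B(s)) = sqrt(2t/pi)
= sqrt(2*9.7200/pi)
= sqrt(6.1879)
= 2.4876

2.4876


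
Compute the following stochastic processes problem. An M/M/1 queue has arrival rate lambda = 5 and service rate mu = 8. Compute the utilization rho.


rho = lambda/mu
= 5/8
= 0.6250

0.6250


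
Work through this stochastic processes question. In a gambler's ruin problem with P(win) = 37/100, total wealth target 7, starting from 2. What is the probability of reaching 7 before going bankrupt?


Gambler's ruin formula:
r = q/p = 0.6300/0.3700 = 1.7027
P(win) = (1 - r^i)/(1 - r^N)
= (1 - 1.7027^2)/(1 - 1.7027^7)
= 0.0469

0.0469


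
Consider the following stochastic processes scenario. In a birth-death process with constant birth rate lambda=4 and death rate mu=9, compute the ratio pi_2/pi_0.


For birth-death process, pi_n/pi_0 = (lambda/mu)^n
= (4/9)^2
= 0.1975

0.1975


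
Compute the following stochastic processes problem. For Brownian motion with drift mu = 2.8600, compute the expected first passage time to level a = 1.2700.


Expected first passage time = a/mu
= 1.2700/2.8600
= 0.4441

0.4441


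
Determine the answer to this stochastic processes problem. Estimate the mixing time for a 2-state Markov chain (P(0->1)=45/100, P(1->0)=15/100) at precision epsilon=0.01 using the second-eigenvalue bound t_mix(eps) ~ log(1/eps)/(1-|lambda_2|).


lambda_2 = |1 - p01 - p10| = |1 - 0.4500 - 0.1500| = 0.4000
t_mix ~ log(1/eps)/(1 - |lambda_2|)
= log(100)/(1 - 0.4000) = 4.6052/0.6000
= 7.6753

7.6753


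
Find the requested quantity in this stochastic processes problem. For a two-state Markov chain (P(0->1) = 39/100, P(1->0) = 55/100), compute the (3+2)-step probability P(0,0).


P^5 = P^3 * P^2
Computing via matrix multiplication of the transition matrix.
Entry (0,0) of P^5 = 0.5851

0.5851


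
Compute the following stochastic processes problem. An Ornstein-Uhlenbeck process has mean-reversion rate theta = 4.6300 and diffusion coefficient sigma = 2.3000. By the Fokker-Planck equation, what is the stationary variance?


Stationary variance = sigma^2 / (2*theta)
= 2.3000^2 / (2*4.6300)
= 5.2900 / 9.2600
= 0.5713

0.5713


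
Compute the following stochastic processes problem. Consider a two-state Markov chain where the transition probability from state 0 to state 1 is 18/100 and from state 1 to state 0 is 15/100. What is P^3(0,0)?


Computing P^3 by matrix multiplication.
P = [[0.8200, 0.1800], [0.1500, 0.8500]]
After raising P to the power 3:
P^3(0,0) = 0.6186

0.6186


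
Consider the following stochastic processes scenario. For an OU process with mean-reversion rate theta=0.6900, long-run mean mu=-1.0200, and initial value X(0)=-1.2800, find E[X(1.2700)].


E[X(t)] = mu + (X(0) - mu)*exp(-theta*t)
= -1.0200 + (-1.2800 - -1.0200)*exp(-0.6900*1.2700)
= -1.0200 + -0.2600 * 0.4163
= -1.1282

-1.1282


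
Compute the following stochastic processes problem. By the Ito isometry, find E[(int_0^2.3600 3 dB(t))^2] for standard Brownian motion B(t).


By Ito isometry: E[(int f dB)^2] = int f^2 dt
= 3^2 * 2.3600
= 9 * 2.3600 = 21.2400

21.2400


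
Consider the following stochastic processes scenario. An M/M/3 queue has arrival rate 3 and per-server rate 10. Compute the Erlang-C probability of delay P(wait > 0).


a = lambda/mu = 0.3000
rho = a/c = 0.1000
Erlang-C formula applied:
C(c,a) = 0.0037

0.0037


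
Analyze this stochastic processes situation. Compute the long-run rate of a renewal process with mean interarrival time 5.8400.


Long-run renewal rate = 1/E(X)
= 1/5.8400
= 0.1712

0.1712


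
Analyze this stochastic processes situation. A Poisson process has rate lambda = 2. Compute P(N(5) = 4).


P(N(t)=k) = (lambda*t)^k * exp(-lambda*t) / k!
lambda*t = 10
= 10^4 * exp(-10) / 4!
= 10000 * 4.5400e-05 / 24
= 0.0189

0.0189


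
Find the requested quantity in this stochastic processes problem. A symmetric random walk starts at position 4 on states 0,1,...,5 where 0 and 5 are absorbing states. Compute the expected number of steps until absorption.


For symmetric RW on 0,...,N with absorbing barriers, E(i) = i*(N-i)
E(4) = 4 * 1 = 4

4


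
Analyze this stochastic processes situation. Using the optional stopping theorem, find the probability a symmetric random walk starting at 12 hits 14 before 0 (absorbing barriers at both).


By optional stopping theorem: E(M at tau) = M(0) = 12
P(hit 14)*14 + P(hit 0)*0 = 12
P(hit 14) = (12 - 0)/(14 - 0) = 6/7 = 0.8571

0.8571


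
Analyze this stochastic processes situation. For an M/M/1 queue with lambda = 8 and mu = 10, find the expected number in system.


rho = 8/10 = 0.8000
L = rho/(1-rho)
= 0.8000/0.2000
= 4.0000

4.0000


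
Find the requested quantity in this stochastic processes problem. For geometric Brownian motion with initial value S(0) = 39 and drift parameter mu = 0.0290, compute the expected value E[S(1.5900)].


E[S(t)] = S(0) * exp(mu * t)
= 39 * exp(0.0290 * 1.5900)
= 39 * 1.0472
= 40.8404

40.8404


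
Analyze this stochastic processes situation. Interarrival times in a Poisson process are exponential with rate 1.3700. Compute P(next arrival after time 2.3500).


P(X > t) = exp(-lambda * t)
= exp(-1.3700 * 2.3500)
= exp(-3.2195) = 0.0400

0.0400


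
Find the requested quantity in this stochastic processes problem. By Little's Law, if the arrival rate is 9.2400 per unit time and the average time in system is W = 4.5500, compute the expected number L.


Little's Law: L = lambda * W
= 9.2400 * 4.5500
= 42.0420

42.0420


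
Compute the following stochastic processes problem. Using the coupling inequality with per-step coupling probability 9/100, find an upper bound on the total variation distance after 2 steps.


TV distance bound <= (1-delta)^n
= (1 - 0.0900)^2
= 0.9100^2
= 0.8281

0.8281


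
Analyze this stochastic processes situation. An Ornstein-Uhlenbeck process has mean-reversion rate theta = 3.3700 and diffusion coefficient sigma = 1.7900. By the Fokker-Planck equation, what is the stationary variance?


Stationary variance = sigma^2 / (2*theta)
= 1.7900^2 / (2*3.3700)
= 3.2041 / 6.7400
= 0.4754

0.4754


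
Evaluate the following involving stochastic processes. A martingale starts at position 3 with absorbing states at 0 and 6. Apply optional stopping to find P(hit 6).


By optional stopping theorem: E(M at tau) = M(0) = 3
P(hit 6)*6 + P(hit 0)*0 = 3
P(hit 6) = (3 - 0)/(6 - 0) = 1/2 = 0.5000

0.5000


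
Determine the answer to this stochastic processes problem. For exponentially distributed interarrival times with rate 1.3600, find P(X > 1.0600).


P(X > t) = exp(-lambda * t)
= exp(-1.3600 * 1.0600)
= exp(-1.4416) = 0.2365

0.2365


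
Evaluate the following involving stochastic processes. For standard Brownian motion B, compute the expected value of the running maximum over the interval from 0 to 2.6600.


E(max B(s)) = sqrt(2t/pi)
= sqrt(2*2.6600/pi)
= sqrt(1.6934)
= 1.3013

1.3013


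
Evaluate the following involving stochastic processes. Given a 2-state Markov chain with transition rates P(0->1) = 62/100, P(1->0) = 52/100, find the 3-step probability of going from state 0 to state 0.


Computing P^3 by matrix multiplication.
P = [[0.3800, 0.6200], [0.5200, 0.4800]]
After raising P to the power 3:
P^3(0,0) = 0.4546

0.4546


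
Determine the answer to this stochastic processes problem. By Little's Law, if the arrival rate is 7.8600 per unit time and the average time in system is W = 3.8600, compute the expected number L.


Little's Law: L = lambda * W
= 7.8600 * 3.8600
= 30.3396

30.3396


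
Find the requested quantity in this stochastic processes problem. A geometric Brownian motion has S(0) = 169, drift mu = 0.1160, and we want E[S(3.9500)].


E[S(t)] = S(0) * exp(mu * t)
= 169 * exp(0.1160 * 3.9500)
= 169 * 1.5812
= 267.2271

267.2271


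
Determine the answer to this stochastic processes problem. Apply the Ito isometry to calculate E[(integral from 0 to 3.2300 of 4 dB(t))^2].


By Ito isometry: E[(int f dB)^2] = int f^2 dt
= 4^2 * 3.2300
= 16 * 3.2300 = 51.6800

51.6800


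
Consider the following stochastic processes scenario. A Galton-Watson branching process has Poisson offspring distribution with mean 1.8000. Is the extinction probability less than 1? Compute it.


Since mu = 1.8000 > 1, extinction prob q < 1.
Solve s = exp(mu*(s-1)) iteratively.
q = 0.2676

0.2676


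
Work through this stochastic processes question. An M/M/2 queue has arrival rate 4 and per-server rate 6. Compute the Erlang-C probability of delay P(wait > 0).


a = lambda/mu = 0.6667
rho = a/c = 0.3333
Erlang-C formula applied:
C(c,a) = 0.1667

0.1667


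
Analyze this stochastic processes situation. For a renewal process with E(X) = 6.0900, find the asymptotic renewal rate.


Long-run renewal rate = 1/E(X)
= 1/6.0900
= 0.1642

0.1642


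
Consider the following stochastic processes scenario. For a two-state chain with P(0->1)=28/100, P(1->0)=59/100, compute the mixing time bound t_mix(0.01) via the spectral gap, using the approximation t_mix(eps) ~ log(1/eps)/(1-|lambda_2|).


lambda_2 = |1 - p01 - p10| = |1 - 0.2800 - 0.5900| = 0.1300
t_mix ~ log(1/eps)/(1 - |lambda_2|)
= log(100)/(1 - 0.1300) = 4.6052/0.8700
= 5.2933

5.2933


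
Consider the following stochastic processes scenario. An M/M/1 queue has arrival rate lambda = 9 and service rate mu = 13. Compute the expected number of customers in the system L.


rho = 9/13 = 0.6923
L = rho/(1-rho)
= 0.6923/0.3077
= 2.2500

2.2500


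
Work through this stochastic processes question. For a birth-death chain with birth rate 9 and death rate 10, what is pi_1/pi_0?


For birth-death process, pi_n/pi_0 = (lambda/mu)^n
= (9/10)^1
= 0.9000

0.9000


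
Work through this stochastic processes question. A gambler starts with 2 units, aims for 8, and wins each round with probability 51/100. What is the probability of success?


Gambler's ruin formula:
r = q/p = 0.4900/0.5100 = 0.9608
P(win) = (1 - r^i)/(1 - r^N)
= (1 - 0.9608^2)/(1 - 0.9608^8)
= 0.2808

0.2808


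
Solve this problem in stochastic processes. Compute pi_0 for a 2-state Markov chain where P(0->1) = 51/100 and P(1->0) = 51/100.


Stationary distribution: pi_0 = p10/(p01+p10), pi_1 = p01/(p01+p10)
p01 = 0.5100, p10 = 0.5100
pi_0 = 0.5000

0.5000


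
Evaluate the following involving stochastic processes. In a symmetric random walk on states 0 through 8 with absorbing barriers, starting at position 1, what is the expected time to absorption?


For symmetric RW on 0,...,N with absorbing barriers, E(i) = i*(N-i)
E(1) = 1 * 7 = 7

7


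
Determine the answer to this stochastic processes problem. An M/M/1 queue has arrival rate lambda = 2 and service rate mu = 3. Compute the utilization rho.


rho = lambda/mu
= 2/3
= 0.6667

0.6667


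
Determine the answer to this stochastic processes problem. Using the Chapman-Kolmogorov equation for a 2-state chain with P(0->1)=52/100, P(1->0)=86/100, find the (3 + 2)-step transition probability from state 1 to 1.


P^5 = P^3 * P^2
Computing via matrix multiplication of the transition matrix.
Entry (1,1) of P^5 = 0.3719

0.3719


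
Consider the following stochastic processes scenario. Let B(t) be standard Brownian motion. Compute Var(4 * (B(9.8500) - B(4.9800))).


Var(alpha*(B(t)-B(s))) = alpha^2 * (t-s)
= 4^2 * (9.8500 - 4.9800)
= 16 * 4.8700
= 77.9200

77.9200


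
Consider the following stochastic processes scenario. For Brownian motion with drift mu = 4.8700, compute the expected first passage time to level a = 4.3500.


Expected first passage time = a/mu
= 4.3500/4.8700
= 0.8932

0.8932


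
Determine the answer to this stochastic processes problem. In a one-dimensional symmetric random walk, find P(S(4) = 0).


P(S(4) = 0) = C(4,2) / 4^2
= 6 / 16
= 0.3750

0.3750


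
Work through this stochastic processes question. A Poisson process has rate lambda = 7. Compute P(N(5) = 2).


P(N(t)=k) = (lambda*t)^k * exp(-lambda*t) / k!
lambda*t = 35
= 35^2 * exp(-35) / 2!
= 1225 * 6.3051e-16 / 2
= 3.8619e-13

3.8619e-13


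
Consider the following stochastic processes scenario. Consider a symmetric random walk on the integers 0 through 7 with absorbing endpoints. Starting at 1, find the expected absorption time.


For symmetric RW on 0,...,N with absorbing barriers, E(i) = i*(N-i)
E(1) = 1 * 6 = 6

6


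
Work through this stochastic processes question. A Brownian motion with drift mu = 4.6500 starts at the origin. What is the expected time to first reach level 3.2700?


Expected first passage time = a/mu
= 3.2700/4.6500
= 0.7032

0.7032


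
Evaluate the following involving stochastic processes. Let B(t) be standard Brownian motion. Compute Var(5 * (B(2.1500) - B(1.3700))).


Var(alpha*(B(t)-B(s))) = alpha^2 * (t-s)
= 5^2 * (2.1500 - 1.3700)
= 25 * 0.7800
= 19.5000

19.5000


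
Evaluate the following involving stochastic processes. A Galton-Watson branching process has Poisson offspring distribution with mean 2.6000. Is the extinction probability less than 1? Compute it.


Since mu = 2.6000 > 1, extinction prob q < 1.
Solve s = exp(mu*(s-1)) iteratively.
q = 0.0951

0.0951


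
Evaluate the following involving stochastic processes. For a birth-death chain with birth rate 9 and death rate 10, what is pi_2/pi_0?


For birth-death process, pi_n/pi_0 = (lambda/mu)^n
= (9/10)^2
= 0.8100

0.8100


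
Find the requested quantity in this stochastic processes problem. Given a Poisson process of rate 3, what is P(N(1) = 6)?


P(N(t)=k) = (lambda*t)^k * exp(-lambda*t) / k!
lambda*t = 3
= 3^6 * exp(-3) / 6!
= 729 * 0.0498 / 720
= 0.0504

0.0504


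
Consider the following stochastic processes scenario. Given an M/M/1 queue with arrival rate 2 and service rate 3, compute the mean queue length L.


rho = 2/3 = 0.6667
L = rho/(1-rho)
= 0.6667/0.3333
= 2.0000

2.0000


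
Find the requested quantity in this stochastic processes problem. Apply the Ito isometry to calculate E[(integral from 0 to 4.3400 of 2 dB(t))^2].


By Ito isometry: E[(int f dB)^2] = int f^2 dt
= 2^2 * 4.3400
= 4 * 4.3400 = 17.3600

17.3600


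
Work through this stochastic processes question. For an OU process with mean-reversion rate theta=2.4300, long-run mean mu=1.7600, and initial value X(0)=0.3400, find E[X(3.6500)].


E[X(t)] = mu + (X(0) - mu)*exp(-theta*t)
= 1.7600 + (0.3400 - 1.7600)*exp(-2.4300*3.6500)
= 1.7600 + -1.4200 * 1.4061e-04
= 1.7598

1.7598


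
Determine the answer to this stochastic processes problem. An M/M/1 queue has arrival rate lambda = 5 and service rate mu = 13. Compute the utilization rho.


rho = lambda/mu
= 5/13
= 0.3846

0.3846


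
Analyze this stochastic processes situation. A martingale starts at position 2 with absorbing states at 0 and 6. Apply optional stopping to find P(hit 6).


By optional stopping theorem: E(M at tau) = M(0) = 2
P(hit 6)*6 + P(hit 0)*0 = 2
P(hit 6) = (2 - 0)/(6 - 0) = 1/3 = 0.3333

0.3333


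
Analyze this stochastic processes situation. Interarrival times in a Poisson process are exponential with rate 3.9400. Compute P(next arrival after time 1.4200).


P(X > t) = exp(-lambda * t)
= exp(-3.9400 * 1.4200)
= exp(-5.5948) = 0.0037

0.0037


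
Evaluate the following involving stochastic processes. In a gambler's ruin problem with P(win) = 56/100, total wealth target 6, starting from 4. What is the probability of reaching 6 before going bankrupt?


Gambler's ruin formula:
r = q/p = 0.4400/0.5600 = 0.7857
P(win) = (1 - r^i)/(1 - r^N)
= (1 - 0.7857^4)/(1 - 0.7857^6)
= 0.8093

0.8093


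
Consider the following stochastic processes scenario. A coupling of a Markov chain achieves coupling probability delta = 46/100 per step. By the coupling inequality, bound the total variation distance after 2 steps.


TV distance bound <= (1-delta)^n
= (1 - 0.4600)^2
= 0.5400^2
= 0.2916

0.2916


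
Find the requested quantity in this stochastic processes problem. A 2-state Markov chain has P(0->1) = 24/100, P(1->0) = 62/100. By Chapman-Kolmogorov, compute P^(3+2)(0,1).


P^5 = P^3 * P^2
Computing via matrix multiplication of the transition matrix.
Entry (0,1) of P^5 = 0.2791

0.2791


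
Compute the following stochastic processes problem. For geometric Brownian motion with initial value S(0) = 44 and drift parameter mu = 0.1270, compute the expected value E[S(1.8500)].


E[S(t)] = S(0) * exp(mu * t)
= 44 * exp(0.1270 * 1.8500)
= 44 * 1.2648
= 55.6532

55.6532


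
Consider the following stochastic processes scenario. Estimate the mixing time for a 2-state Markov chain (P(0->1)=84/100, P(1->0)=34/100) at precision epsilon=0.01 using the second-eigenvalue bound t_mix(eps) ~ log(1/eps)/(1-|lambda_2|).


lambda_2 = |1 - p01 - p10| = |1 - 0.8400 - 0.3400| = 0.1800
t_mix ~ log(1/eps)/(1 - |lambda_2|)
= log(100)/(1 - 0.1800) = 4.6052/0.8200
= 5.6161

5.6161


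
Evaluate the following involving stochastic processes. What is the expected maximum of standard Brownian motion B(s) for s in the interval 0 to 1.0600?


E(max B(s)) = sqrt(2t/pi)
= sqrt(2*1.0600/pi)
= sqrt(0.6748)
= 0.8215

0.8215


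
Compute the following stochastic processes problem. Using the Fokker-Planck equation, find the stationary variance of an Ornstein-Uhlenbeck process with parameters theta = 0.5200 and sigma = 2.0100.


Stationary variance = sigma^2 / (2*theta)
= 2.0100^2 / (2*0.5200)
= 4.0401 / 1.0400
= 3.8847

3.8847


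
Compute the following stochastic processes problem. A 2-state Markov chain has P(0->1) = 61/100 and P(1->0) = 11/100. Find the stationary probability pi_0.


Stationary distribution: pi_0 = p10/(p01+p10), pi_1 = p01/(p01+p10)
p01 = 0.6100, p10 = 0.1100
pi_0 = 0.1528

0.1528


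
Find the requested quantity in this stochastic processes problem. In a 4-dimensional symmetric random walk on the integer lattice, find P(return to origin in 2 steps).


P(return in 2 steps) = P(reverse first step) = 1/(2d)
= 1/8
= 0.1250

0.1250


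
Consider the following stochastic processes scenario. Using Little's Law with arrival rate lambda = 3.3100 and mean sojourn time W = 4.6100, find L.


Little's Law: L = lambda * W
= 3.3100 * 4.6100
= 15.2591

15.2591


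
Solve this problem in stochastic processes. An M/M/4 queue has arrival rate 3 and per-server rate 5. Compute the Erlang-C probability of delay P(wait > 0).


a = lambda/mu = 0.6000
rho = a/c = 0.1500
Erlang-C formula applied:
C(c,a) = 0.0035

0.0035


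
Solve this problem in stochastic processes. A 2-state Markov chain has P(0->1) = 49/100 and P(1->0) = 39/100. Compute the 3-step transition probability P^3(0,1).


Computing P^3 by matrix multiplication.
P = [[0.5100, 0.4900], [0.3900, 0.6100]]
After raising P to the power 3:
P^3(0,1) = 0.5559

0.5559


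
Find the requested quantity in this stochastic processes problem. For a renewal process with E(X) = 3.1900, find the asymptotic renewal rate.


Long-run renewal rate = 1/E(X)
= 1/3.1900
= 0.3135

0.3135


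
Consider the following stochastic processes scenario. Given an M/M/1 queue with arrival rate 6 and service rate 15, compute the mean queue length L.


rho = 6/15 = 0.4000
L = rho/(1-rho)
= 0.4000/0.6000
= 0.6667

0.6667


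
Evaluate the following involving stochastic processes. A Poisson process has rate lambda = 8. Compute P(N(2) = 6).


P(N(t)=k) = (lambda*t)^k * exp(-lambda*t) / k!
lambda*t = 16
= 16^6 * exp(-16) / 6!
= 16777216 * 1.1254e-07 / 720
= 0.0026

0.0026


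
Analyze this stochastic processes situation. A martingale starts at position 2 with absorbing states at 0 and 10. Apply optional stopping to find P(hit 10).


By optional stopping theorem: E(M at tau) = M(0) = 2
P(hit 10)*10 + P(hit 0)*0 = 2
P(hit 10) = (2 - 0)/(10 - 0) = 1/5 = 0.2000

0.2000


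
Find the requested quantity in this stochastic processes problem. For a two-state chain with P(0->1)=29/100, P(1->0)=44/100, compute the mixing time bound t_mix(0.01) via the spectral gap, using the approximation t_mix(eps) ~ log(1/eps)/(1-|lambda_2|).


lambda_2 = |1 - p01 - p10| = |1 - 0.2900 - 0.4400| = 0.2700
t_mix ~ log(1/eps)/(1 - |lambda_2|)
= log(100)/(1 - 0.2700) = 4.6052/0.7300
= 6.3085

6.3085


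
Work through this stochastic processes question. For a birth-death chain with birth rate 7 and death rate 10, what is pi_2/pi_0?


For birth-death process, pi_n/pi_0 = (lambda/mu)^n
= (7/10)^2
= 0.4900

0.4900


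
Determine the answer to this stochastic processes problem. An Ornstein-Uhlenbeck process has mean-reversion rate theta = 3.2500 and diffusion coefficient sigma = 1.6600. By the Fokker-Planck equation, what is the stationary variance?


Stationary variance = sigma^2 / (2*theta)
= 1.6600^2 / (2*3.2500)
= 2.7556 / 6.5000
= 0.4239

0.4239


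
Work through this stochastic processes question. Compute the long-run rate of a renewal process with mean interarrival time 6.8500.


Long-run renewal rate = 1/E(X)
= 1/6.8500
= 0.1460

0.1460


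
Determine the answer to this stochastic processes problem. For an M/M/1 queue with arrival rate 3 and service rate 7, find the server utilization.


rho = lambda/mu
= 3/7
= 0.4286

0.4286


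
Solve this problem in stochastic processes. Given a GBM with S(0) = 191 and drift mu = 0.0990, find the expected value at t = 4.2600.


E[S(t)] = S(0) * exp(mu * t)
= 191 * exp(0.0990 * 4.2600)
= 191 * 1.5246
= 291.2009

291.2009


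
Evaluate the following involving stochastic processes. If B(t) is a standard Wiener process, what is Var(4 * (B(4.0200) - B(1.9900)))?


Var(alpha*(B(t)-B(s))) = alpha^2 * (t-s)
= 4^2 * (4.0200 - 1.9900)
= 16 * 2.0300
= 32.4800

32.4800


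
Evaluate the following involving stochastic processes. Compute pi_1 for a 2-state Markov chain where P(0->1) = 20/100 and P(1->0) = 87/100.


Stationary distribution: pi_0 = p10/(p01+p10), pi_1 = p01/(p01+p10)
p01 = 0.2000, p10 = 0.8700
pi_1 = 0.1869

0.1869


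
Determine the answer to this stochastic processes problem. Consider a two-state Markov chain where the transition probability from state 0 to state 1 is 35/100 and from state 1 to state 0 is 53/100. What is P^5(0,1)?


Computing P^5 by matrix multiplication.
P = [[0.6500, 0.3500], [0.5300, 0.4700]]
After raising P to the power 5:
P^5(0,1) = 0.3977

0.3977


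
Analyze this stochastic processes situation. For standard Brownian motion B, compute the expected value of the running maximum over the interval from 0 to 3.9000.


E(max B(s)) = sqrt(2t/pi)
= sqrt(2*3.9000/pi)
= sqrt(2.4828)
= 1.5757

1.5757


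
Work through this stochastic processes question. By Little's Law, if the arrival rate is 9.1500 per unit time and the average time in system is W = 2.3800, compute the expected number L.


Little's Law: L = lambda * W
= 9.1500 * 2.3800
= 21.7770

21.7770


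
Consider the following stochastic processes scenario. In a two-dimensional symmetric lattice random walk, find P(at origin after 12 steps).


P = C(12,6)^2 / 4^12
= 924^2 / 16777216
= 853776 / 16777216
= 0.0509

0.0509


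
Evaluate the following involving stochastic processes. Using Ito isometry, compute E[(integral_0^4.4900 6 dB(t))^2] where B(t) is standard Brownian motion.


By Ito isometry: E[(int f dB)^2] = int f^2 dt
= 6^2 * 4.4900
= 36 * 4.4900 = 161.6400

161.6400


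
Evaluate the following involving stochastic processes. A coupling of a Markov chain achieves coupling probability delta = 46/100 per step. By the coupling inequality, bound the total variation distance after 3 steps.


TV distance bound <= (1-delta)^n
= (1 - 0.4600)^3
= 0.5400^3
= 0.1575

0.1575


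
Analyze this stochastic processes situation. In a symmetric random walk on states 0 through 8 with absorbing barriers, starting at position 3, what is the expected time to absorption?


For symmetric RW on 0,...,N with absorbing barriers, E(i) = i*(N-i)
E(3) = 3 * 5 = 15

15


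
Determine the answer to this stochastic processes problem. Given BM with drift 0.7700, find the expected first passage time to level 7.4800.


Expected first passage time = a/mu
= 7.4800/0.7700
= 9.7143

9.7143


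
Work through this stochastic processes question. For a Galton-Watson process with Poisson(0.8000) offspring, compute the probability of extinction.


Since mu = 0.8000 <= 1, extinction probability = 1.

1.0000


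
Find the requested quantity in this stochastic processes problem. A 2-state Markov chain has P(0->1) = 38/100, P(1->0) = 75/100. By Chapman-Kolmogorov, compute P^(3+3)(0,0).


P^6 = P^3 * P^3
Computing via matrix multiplication of the transition matrix.
Entry (0,0) of P^6 = 0.6637

0.6637


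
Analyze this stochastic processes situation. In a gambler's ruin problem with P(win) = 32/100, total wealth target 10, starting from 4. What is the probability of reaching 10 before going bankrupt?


Gambler's ruin formula:
r = q/p = 0.6800/0.3200 = 2.1250
P(win) = (1 - r^i)/(1 - r^N)
= (1 - 2.1250^4)/(1 - 2.1250^10)
= 0.0103

0.0103


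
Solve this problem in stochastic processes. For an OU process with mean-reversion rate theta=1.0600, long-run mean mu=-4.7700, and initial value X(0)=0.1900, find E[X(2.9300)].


E[X(t)] = mu + (X(0) - mu)*exp(-theta*t)
= -4.7700 + (0.1900 - -4.7700)*exp(-1.0600*2.9300)
= -4.7700 + 4.9600 * 0.0448
= -4.5478

-4.5478


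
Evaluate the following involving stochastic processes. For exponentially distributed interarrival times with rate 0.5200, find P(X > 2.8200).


P(X > t) = exp(-lambda * t)
= exp(-0.5200 * 2.8200)
= exp(-1.4664) = 0.2308

0.2308


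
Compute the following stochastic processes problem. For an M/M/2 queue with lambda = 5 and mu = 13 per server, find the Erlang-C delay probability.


a = lambda/mu = 0.3846
rho = a/c = 0.1923
Erlang-C formula applied:
C(c,a) = 0.0620

0.0620


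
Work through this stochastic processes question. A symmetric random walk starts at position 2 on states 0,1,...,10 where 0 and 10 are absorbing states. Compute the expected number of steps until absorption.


For symmetric RW on 0,...,N with absorbing barriers, E(i) = i*(N-i)
E(2) = 2 * 8 = 16

16


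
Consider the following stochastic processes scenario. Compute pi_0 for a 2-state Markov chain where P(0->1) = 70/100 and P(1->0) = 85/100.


Stationary distribution: pi_0 = p10/(p01+p10), pi_1 = p01/(p01+p10)
p01 = 0.7000, p10 = 0.8500
pi_0 = 0.5484

0.5484


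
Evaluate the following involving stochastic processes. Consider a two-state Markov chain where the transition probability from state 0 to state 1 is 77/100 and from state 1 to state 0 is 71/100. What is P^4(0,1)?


Computing P^4 by matrix multiplication.
P = [[0.2300, 0.7700], [0.7100, 0.2900]]
After raising P to the power 4:
P^4(0,1) = 0.4927

0.4927


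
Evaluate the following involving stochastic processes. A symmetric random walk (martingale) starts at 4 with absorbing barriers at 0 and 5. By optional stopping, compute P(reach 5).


By optional stopping theorem: E(M at tau) = M(0) = 4
P(hit 5)*5 + P(hit 0)*0 = 4
P(hit 5) = (4 - 0)/(5 - 0) = 4/5 = 0.8000

0.8000


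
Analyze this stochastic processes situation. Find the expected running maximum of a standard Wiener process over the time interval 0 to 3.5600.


E(max B(s)) = sqrt(2t/pi)
= sqrt(2*3.5600/pi)
= sqrt(2.2664)
= 1.5054

1.5054


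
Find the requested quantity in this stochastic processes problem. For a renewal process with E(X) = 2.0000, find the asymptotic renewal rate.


Long-run renewal rate = 1/E(X)
= 1/2.0000
= 0.5000

0.5000


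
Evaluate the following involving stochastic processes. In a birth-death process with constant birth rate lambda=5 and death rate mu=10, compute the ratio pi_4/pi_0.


For birth-death process, pi_n/pi_0 = (lambda/mu)^n
= (5/10)^4
= 0.0625

0.0625


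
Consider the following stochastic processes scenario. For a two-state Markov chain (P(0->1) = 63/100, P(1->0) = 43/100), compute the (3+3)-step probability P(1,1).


P^6 = P^3 * P^3
Computing via matrix multiplication of the transition matrix.
Entry (1,1) of P^6 = 0.5943

0.5943


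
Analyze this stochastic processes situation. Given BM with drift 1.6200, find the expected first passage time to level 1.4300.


Expected first passage time = a/mu
= 1.4300/1.6200
= 0.8827

0.8827


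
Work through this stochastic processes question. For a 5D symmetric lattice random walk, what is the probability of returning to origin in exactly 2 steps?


P(return in 2 steps) = P(reverse first step) = 1/(2d)
= 1/10
= 0.1000

0.1000


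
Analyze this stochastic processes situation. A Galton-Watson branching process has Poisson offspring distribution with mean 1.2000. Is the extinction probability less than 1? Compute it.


Since mu = 1.2000 > 1, extinction prob q < 1.
Solve s = exp(mu*(s-1)) iteratively.
q = 0.6863

0.6863


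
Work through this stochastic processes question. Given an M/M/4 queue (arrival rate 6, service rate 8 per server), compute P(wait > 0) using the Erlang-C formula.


a = lambda/mu = 0.7500
rho = a/c = 0.1875
Erlang-C formula applied:
C(c,a) = 0.0077

0.0077


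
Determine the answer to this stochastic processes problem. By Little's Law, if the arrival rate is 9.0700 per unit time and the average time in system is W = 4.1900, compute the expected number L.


Little's Law: L = lambda * W
= 9.0700 * 4.1900
= 38.0033

38.0033
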